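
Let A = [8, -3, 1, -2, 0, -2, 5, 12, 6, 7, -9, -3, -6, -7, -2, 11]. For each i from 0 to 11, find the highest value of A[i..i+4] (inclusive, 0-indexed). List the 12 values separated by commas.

(8, -3, 1, -2, 0) → max 8
(-3, 1, -2, 0, -2) → max 1
(1, -2, 0, -2, 5) → max 5
(-2, 0, -2, 5, 12) → max 12
(0, -2, 5, 12, 6) → max 12
(-2, 5, 12, 6, 7) → max 12
(5, 12, 6, 7, -9) → max 12
(12, 6, 7, -9, -3) → max 12
(6, 7, -9, -3, -6) → max 7
(7, -9, -3, -6, -7) → max 7
(-9, -3, -6, -7, -2) → max -2
(-3, -6, -7, -2, 11) → max 11

8, 1, 5, 12, 12, 12, 12, 12, 7, 7, -2, 11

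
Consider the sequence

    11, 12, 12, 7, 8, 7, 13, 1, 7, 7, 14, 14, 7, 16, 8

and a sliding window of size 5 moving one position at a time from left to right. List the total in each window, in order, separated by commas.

(11, 12, 12, 7, 8) → sum 50
(12, 12, 7, 8, 7) → sum 46
(12, 7, 8, 7, 13) → sum 47
(7, 8, 7, 13, 1) → sum 36
(8, 7, 13, 1, 7) → sum 36
(7, 13, 1, 7, 7) → sum 35
(13, 1, 7, 7, 14) → sum 42
(1, 7, 7, 14, 14) → sum 43
(7, 7, 14, 14, 7) → sum 49
(7, 14, 14, 7, 16) → sum 58
(14, 14, 7, 16, 8) → sum 59

50, 46, 47, 36, 36, 35, 42, 43, 49, 58, 59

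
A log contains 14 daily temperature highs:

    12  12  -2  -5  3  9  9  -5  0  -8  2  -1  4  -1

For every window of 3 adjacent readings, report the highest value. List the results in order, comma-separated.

12, 12, 3, 9, 9, 9, 9, 0, 2, 2, 4, 4

Sliding a size-3 window across the 14 values:
12 12 -2 → max 12
12 -2 -5 → max 12
-2 -5 3 → max 3
-5 3 9 → max 9
3 9 9 → max 9
9 9 -5 → max 9
9 -5 0 → max 9
-5 0 -8 → max 0
0 -8 2 → max 2
-8 2 -1 → max 2
2 -1 4 → max 4
-1 4 -1 → max 4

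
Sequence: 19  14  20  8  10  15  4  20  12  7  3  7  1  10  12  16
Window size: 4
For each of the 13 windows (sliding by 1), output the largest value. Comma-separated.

Sliding a size-4 window across the 16 values:
[19, 14, 20, 8] → max 20
[14, 20, 8, 10] → max 20
[20, 8, 10, 15] → max 20
[8, 10, 15, 4] → max 15
[10, 15, 4, 20] → max 20
[15, 4, 20, 12] → max 20
[4, 20, 12, 7] → max 20
[20, 12, 7, 3] → max 20
[12, 7, 3, 7] → max 12
[7, 3, 7, 1] → max 7
[3, 7, 1, 10] → max 10
[7, 1, 10, 12] → max 12
[1, 10, 12, 16] → max 16

20, 20, 20, 15, 20, 20, 20, 20, 12, 7, 10, 12, 16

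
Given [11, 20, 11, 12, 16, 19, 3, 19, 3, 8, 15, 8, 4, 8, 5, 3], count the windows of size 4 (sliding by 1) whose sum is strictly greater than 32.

11

(11, 20, 11, 12) → sum 54  > 32 ✓
(20, 11, 12, 16) → sum 59  > 32 ✓
(11, 12, 16, 19) → sum 58  > 32 ✓
(12, 16, 19, 3) → sum 50  > 32 ✓
(16, 19, 3, 19) → sum 57  > 32 ✓
(19, 3, 19, 3) → sum 44  > 32 ✓
(3, 19, 3, 8) → sum 33  > 32 ✓
(19, 3, 8, 15) → sum 45  > 32 ✓
(3, 8, 15, 8) → sum 34  > 32 ✓
(8, 15, 8, 4) → sum 35  > 32 ✓
(15, 8, 4, 8) → sum 35  > 32 ✓
(8, 4, 8, 5) → sum 25
(4, 8, 5, 3) → sum 20
11 windows satisfy the condition.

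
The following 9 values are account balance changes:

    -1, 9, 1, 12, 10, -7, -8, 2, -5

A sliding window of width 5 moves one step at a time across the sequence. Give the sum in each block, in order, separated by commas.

Sliding a size-5 window across the 9 values:
(-1, 9, 1, 12, 10) → sum 31
(9, 1, 12, 10, -7) → sum 25
(1, 12, 10, -7, -8) → sum 8
(12, 10, -7, -8, 2) → sum 9
(10, -7, -8, 2, -5) → sum -8

31, 25, 8, 9, -8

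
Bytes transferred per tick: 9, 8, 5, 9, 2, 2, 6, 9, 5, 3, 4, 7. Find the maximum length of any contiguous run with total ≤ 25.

add 9: [9] sum 9, len 1
add 8: [9, 8] sum 17, len 2
add 5: [9, 8, 5] sum 22, len 3
add 9: [8, 5, 9] sum 22, len 3
add 2: [8, 5, 9, 2] sum 24, len 4
add 2: [5, 9, 2, 2] sum 18, len 4
add 6: [5, 9, 2, 2, 6] sum 24, len 5
add 9: [2, 2, 6, 9] sum 19, len 4
add 5: [2, 2, 6, 9, 5] sum 24, len 5
add 3: [2, 6, 9, 5, 3] sum 25, len 5
add 4: [9, 5, 3, 4] sum 21, len 4
add 7: [5, 3, 4, 7] sum 19, len 4
Longest length seen: 5.

5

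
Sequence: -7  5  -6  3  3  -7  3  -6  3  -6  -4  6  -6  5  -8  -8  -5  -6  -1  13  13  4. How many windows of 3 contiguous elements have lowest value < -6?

8

(-7, 5, -6) → min -7  < -6 ✓
(5, -6, 3) → min -6
(-6, 3, 3) → min -6
(3, 3, -7) → min -7  < -6 ✓
(3, -7, 3) → min -7  < -6 ✓
(-7, 3, -6) → min -7  < -6 ✓
(3, -6, 3) → min -6
(-6, 3, -6) → min -6
(3, -6, -4) → min -6
(-6, -4, 6) → min -6
(-4, 6, -6) → min -6
(6, -6, 5) → min -6
(-6, 5, -8) → min -8  < -6 ✓
(5, -8, -8) → min -8  < -6 ✓
(-8, -8, -5) → min -8  < -6 ✓
(-8, -5, -6) → min -8  < -6 ✓
(-5, -6, -1) → min -6
(-6, -1, 13) → min -6
(-1, 13, 13) → min -1
(13, 13, 4) → min 4
8 windows satisfy the condition.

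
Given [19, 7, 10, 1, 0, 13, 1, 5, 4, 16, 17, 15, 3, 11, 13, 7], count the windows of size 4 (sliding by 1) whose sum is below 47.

11

[19, 7, 10, 1] → sum 37  < 47 ✓
[7, 10, 1, 0] → sum 18  < 47 ✓
[10, 1, 0, 13] → sum 24  < 47 ✓
[1, 0, 13, 1] → sum 15  < 47 ✓
[0, 13, 1, 5] → sum 19  < 47 ✓
[13, 1, 5, 4] → sum 23  < 47 ✓
[1, 5, 4, 16] → sum 26  < 47 ✓
[5, 4, 16, 17] → sum 42  < 47 ✓
[4, 16, 17, 15] → sum 52
[16, 17, 15, 3] → sum 51
[17, 15, 3, 11] → sum 46  < 47 ✓
[15, 3, 11, 13] → sum 42  < 47 ✓
[3, 11, 13, 7] → sum 34  < 47 ✓
11 windows satisfy the condition.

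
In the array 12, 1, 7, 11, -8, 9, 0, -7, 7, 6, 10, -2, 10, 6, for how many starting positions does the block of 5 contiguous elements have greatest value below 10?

(12, 1, 7, 11, -8) → max 12
(1, 7, 11, -8, 9) → max 11
(7, 11, -8, 9, 0) → max 11
(11, -8, 9, 0, -7) → max 11
(-8, 9, 0, -7, 7) → max 9  < 10 ✓
(9, 0, -7, 7, 6) → max 9  < 10 ✓
(0, -7, 7, 6, 10) → max 10
(-7, 7, 6, 10, -2) → max 10
(7, 6, 10, -2, 10) → max 10
(6, 10, -2, 10, 6) → max 10
2 windows satisfy the condition.

2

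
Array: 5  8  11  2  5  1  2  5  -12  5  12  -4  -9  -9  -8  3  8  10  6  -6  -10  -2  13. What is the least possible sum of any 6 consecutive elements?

[5, 8, 11, 2, 5, 1] → sum 32
[8, 11, 2, 5, 1, 2] → sum 29
[11, 2, 5, 1, 2, 5] → sum 26
[2, 5, 1, 2, 5, -12] → sum 3
[5, 1, 2, 5, -12, 5] → sum 6
[1, 2, 5, -12, 5, 12] → sum 13
[2, 5, -12, 5, 12, -4] → sum 8
[5, -12, 5, 12, -4, -9] → sum -3
[-12, 5, 12, -4, -9, -9] → sum -17
[5, 12, -4, -9, -9, -8] → sum -13
[12, -4, -9, -9, -8, 3] → sum -15
[-4, -9, -9, -8, 3, 8] → sum -19
[-9, -9, -8, 3, 8, 10] → sum -5
[-9, -8, 3, 8, 10, 6] → sum 10
[-8, 3, 8, 10, 6, -6] → sum 13
[3, 8, 10, 6, -6, -10] → sum 11
[8, 10, 6, -6, -10, -2] → sum 6
[10, 6, -6, -10, -2, 13] → sum 11
Least of these is -19.

-19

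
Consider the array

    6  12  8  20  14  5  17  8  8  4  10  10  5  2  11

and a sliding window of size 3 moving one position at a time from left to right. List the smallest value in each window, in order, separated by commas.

6, 8, 8, 5, 5, 5, 8, 4, 4, 4, 5, 2, 2

(6, 12, 8) → min 6
(12, 8, 20) → min 8
(8, 20, 14) → min 8
(20, 14, 5) → min 5
(14, 5, 17) → min 5
(5, 17, 8) → min 5
(17, 8, 8) → min 8
(8, 8, 4) → min 4
(8, 4, 10) → min 4
(4, 10, 10) → min 4
(10, 10, 5) → min 5
(10, 5, 2) → min 2
(5, 2, 11) → min 2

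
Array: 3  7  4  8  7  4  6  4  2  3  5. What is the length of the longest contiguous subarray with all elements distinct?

5

add 3: [3] len 1
add 7: [3, 7] len 2
add 4: [3, 7, 4] len 3
add 8: [3, 7, 4, 8] len 4
add 7 (repeat 7, move left end past it): [4, 8, 7] len 3
add 4 (repeat 4, move left end past it): [8, 7, 4] len 3
add 6: [8, 7, 4, 6] len 4
add 4 (repeat 4, move left end past it): [6, 4] len 2
add 2: [6, 4, 2] len 3
add 3: [6, 4, 2, 3] len 4
add 5: [6, 4, 2, 3, 5] len 5
Longest all-distinct length: 5.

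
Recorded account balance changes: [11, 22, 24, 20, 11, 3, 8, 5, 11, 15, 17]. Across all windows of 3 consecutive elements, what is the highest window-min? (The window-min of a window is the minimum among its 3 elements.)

Each size-3 window and its min:
(11, 22, 24) → min 11
(22, 24, 20) → min 20
(24, 20, 11) → min 11
(20, 11, 3) → min 3
(11, 3, 8) → min 3
(3, 8, 5) → min 3
(8, 5, 11) → min 5
(5, 11, 15) → min 5
(11, 15, 17) → min 11
Highest of these is 20.

20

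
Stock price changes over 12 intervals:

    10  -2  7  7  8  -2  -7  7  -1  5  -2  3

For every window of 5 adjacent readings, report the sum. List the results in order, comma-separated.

(10, -2, 7, 7, 8) → sum 30
(-2, 7, 7, 8, -2) → sum 18
(7, 7, 8, -2, -7) → sum 13
(7, 8, -2, -7, 7) → sum 13
(8, -2, -7, 7, -1) → sum 5
(-2, -7, 7, -1, 5) → sum 2
(-7, 7, -1, 5, -2) → sum 2
(7, -1, 5, -2, 3) → sum 12

30, 18, 13, 13, 5, 2, 2, 12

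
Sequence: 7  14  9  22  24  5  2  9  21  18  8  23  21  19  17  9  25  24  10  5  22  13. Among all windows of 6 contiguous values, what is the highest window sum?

Each size-6 window and its sum:
[7, 14, 9, 22, 24, 5] → sum 81
[14, 9, 22, 24, 5, 2] → sum 76
[9, 22, 24, 5, 2, 9] → sum 71
[22, 24, 5, 2, 9, 21] → sum 83
[24, 5, 2, 9, 21, 18] → sum 79
[5, 2, 9, 21, 18, 8] → sum 63
[2, 9, 21, 18, 8, 23] → sum 81
[9, 21, 18, 8, 23, 21] → sum 100
[21, 18, 8, 23, 21, 19] → sum 110
[18, 8, 23, 21, 19, 17] → sum 106
[8, 23, 21, 19, 17, 9] → sum 97
[23, 21, 19, 17, 9, 25] → sum 114
[21, 19, 17, 9, 25, 24] → sum 115
[19, 17, 9, 25, 24, 10] → sum 104
[17, 9, 25, 24, 10, 5] → sum 90
[9, 25, 24, 10, 5, 22] → sum 95
[25, 24, 10, 5, 22, 13] → sum 99
Highest of these is 115.

115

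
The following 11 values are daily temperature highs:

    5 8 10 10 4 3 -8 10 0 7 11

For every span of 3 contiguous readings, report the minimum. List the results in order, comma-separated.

Sliding a size-3 window across the 11 values:
(5, 8, 10) → min 5
(8, 10, 10) → min 8
(10, 10, 4) → min 4
(10, 4, 3) → min 3
(4, 3, -8) → min -8
(3, -8, 10) → min -8
(-8, 10, 0) → min -8
(10, 0, 7) → min 0
(0, 7, 11) → min 0

5, 8, 4, 3, -8, -8, -8, 0, 0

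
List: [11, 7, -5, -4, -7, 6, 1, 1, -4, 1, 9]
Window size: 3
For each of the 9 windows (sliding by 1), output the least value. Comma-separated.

-5, -5, -7, -7, -7, 1, -4, -4, -4

Sliding a size-3 window across the 11 values:
[11, 7, -5] → min -5
[7, -5, -4] → min -5
[-5, -4, -7] → min -7
[-4, -7, 6] → min -7
[-7, 6, 1] → min -7
[6, 1, 1] → min 1
[1, 1, -4] → min -4
[1, -4, 1] → min -4
[-4, 1, 9] → min -4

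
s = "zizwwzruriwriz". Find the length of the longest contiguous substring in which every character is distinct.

4

[z] len 1
[z, i] len 2
[i, z] len 2
[i, z, w] len 3
[w] len 1
[w, z] len 2
[w, z, r] len 3
[w, z, r, u] len 4
[u, r] len 2
[u, r, i] len 3
[u, r, i, w] len 4
[i, w, r] len 3
[w, r, i] len 3
[w, r, i, z] len 4
Longest all-distinct length: 4.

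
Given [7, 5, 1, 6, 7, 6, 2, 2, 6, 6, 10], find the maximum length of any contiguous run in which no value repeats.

4

[7] len 1
[7, 5] len 2
[7, 5, 1] len 3
[7, 5, 1, 6] len 4
[5, 1, 6, 7] len 4
[7, 6] len 2
[7, 6, 2] len 3
[2] len 1
[2, 6] len 2
[6] len 1
[6, 10] len 2
Longest all-distinct length: 4.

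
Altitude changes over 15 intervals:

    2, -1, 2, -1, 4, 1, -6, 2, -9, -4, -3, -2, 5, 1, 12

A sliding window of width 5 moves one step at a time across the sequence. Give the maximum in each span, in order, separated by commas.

4, 4, 4, 4, 4, 2, 2, 2, 5, 5, 12

Sliding a size-5 window across the 15 values:
[2, -1, 2, -1, 4] → max 4
[-1, 2, -1, 4, 1] → max 4
[2, -1, 4, 1, -6] → max 4
[-1, 4, 1, -6, 2] → max 4
[4, 1, -6, 2, -9] → max 4
[1, -6, 2, -9, -4] → max 2
[-6, 2, -9, -4, -3] → max 2
[2, -9, -4, -3, -2] → max 2
[-9, -4, -3, -2, 5] → max 5
[-4, -3, -2, 5, 1] → max 5
[-3, -2, 5, 1, 12] → max 12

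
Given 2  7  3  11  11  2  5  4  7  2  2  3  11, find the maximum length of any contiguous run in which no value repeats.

5

[2] len 1
[2, 7] len 2
[2, 7, 3] len 3
[2, 7, 3, 11] len 4
[11] len 1
[11, 2] len 2
[11, 2, 5] len 3
[11, 2, 5, 4] len 4
[11, 2, 5, 4, 7] len 5
[5, 4, 7, 2] len 4
[2] len 1
[2, 3] len 2
[2, 3, 11] len 3
Longest all-distinct length: 5.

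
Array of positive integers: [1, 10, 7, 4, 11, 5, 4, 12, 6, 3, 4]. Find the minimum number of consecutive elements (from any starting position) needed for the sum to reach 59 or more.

add 1: running sum 1 < 59
add 10: running sum 11 < 59
add 7: running sum 18 < 59
add 4: running sum 22 < 59
add 11: running sum 33 < 59
add 5: running sum 38 < 59
add 4: running sum 42 < 59
add 12: running sum 54 < 59
end 8: [10, 7, 4, 11, 5, 4, 12, 6] sum 59, len 8
end 9: [10, 7, 4, 11, 5, 4, 12, 6, 3] sum 62, len 9
end 10: [10, 7, 4, 11, 5, 4, 12, 6, 3, 4] sum 66, len 10
Shortest qualifying length: 8.

8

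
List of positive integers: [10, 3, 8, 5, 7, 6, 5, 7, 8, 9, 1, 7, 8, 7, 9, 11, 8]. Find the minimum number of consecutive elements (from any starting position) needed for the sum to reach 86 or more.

12

add 10: running sum 10 < 86
add 3: running sum 13 < 86
add 8: running sum 21 < 86
add 5: running sum 26 < 86
add 7: running sum 33 < 86
add 6: running sum 39 < 86
add 5: running sum 44 < 86
add 7: running sum 51 < 86
add 8: running sum 59 < 86
add 9: running sum 68 < 86
add 1: running sum 69 < 86
add 7: running sum 76 < 86
add 8: running sum 84 < 86
add 7: shortest ending here [10, 3, 8, 5, 7, 6, 5, 7, 8, 9, 1, 7, 8, 7] sum 91, len 14
add 9: shortest ending here [8, 5, 7, 6, 5, 7, 8, 9, 1, 7, 8, 7, 9] sum 87, len 13
add 11: shortest ending here [5, 7, 6, 5, 7, 8, 9, 1, 7, 8, 7, 9, 11] sum 90, len 13
add 8: shortest ending here [6, 5, 7, 8, 9, 1, 7, 8, 7, 9, 11, 8] sum 86, len 12
Shortest qualifying length: 12.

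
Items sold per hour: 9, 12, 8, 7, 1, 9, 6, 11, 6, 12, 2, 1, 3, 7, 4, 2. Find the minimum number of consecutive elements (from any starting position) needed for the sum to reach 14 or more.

add 9: running sum 9 < 14
add 12: shortest ending here [9, 12] sum 21, len 2
add 8: shortest ending here [12, 8] sum 20, len 2
add 7: shortest ending here [8, 7] sum 15, len 2
add 1: shortest ending here [8, 7, 1] sum 16, len 3
add 9: shortest ending here [7, 1, 9] sum 17, len 3
add 6: shortest ending here [9, 6] sum 15, len 2
add 11: shortest ending here [6, 11] sum 17, len 2
add 6: shortest ending here [11, 6] sum 17, len 2
add 12: shortest ending here [6, 12] sum 18, len 2
add 2: shortest ending here [12, 2] sum 14, len 2
add 1: shortest ending here [12, 2, 1] sum 15, len 3
add 3: shortest ending here [12, 2, 1, 3] sum 18, len 4
add 7: shortest ending here [12, 2, 1, 3, 7] sum 25, len 5
add 4: shortest ending here [3, 7, 4] sum 14, len 3
add 2: shortest ending here [3, 7, 4, 2] sum 16, len 4
Shortest qualifying length: 2.

2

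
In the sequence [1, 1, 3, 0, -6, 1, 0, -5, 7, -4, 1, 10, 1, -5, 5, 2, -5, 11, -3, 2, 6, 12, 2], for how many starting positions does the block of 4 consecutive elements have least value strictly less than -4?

14

(1, 1, 3, 0) → min 0
(1, 3, 0, -6) → min -6  < -4 ✓
(3, 0, -6, 1) → min -6  < -4 ✓
(0, -6, 1, 0) → min -6  < -4 ✓
(-6, 1, 0, -5) → min -6  < -4 ✓
(1, 0, -5, 7) → min -5  < -4 ✓
(0, -5, 7, -4) → min -5  < -4 ✓
(-5, 7, -4, 1) → min -5  < -4 ✓
(7, -4, 1, 10) → min -4
(-4, 1, 10, 1) → min -4
(1, 10, 1, -5) → min -5  < -4 ✓
(10, 1, -5, 5) → min -5  < -4 ✓
(1, -5, 5, 2) → min -5  < -4 ✓
(-5, 5, 2, -5) → min -5  < -4 ✓
(5, 2, -5, 11) → min -5  < -4 ✓
(2, -5, 11, -3) → min -5  < -4 ✓
(-5, 11, -3, 2) → min -5  < -4 ✓
(11, -3, 2, 6) → min -3
(-3, 2, 6, 12) → min -3
(2, 6, 12, 2) → min 2
14 windows satisfy the condition.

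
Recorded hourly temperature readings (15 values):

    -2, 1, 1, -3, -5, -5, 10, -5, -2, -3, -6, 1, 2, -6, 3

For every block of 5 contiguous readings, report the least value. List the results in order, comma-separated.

-5, -5, -5, -5, -5, -5, -6, -6, -6, -6, -6

(-2, 1, 1, -3, -5) → min -5
(1, 1, -3, -5, -5) → min -5
(1, -3, -5, -5, 10) → min -5
(-3, -5, -5, 10, -5) → min -5
(-5, -5, 10, -5, -2) → min -5
(-5, 10, -5, -2, -3) → min -5
(10, -5, -2, -3, -6) → min -6
(-5, -2, -3, -6, 1) → min -6
(-2, -3, -6, 1, 2) → min -6
(-3, -6, 1, 2, -6) → min -6
(-6, 1, 2, -6, 3) → min -6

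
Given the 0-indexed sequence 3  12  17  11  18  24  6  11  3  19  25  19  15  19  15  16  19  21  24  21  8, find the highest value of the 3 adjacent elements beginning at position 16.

24

Elements at indices 16..18: 19, 21, 24
max(19, 21, 24) = 24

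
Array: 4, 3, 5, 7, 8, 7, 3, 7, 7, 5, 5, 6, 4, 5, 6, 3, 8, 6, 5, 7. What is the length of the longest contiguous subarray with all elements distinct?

[4] len 1
[4, 3] len 2
[4, 3, 5] len 3
[4, 3, 5, 7] len 4
[4, 3, 5, 7, 8] len 5
[8, 7] len 2
[8, 7, 3] len 3
[3, 7] len 2
[7] len 1
[7, 5] len 2
[5] len 1
[5, 6] len 2
[5, 6, 4] len 3
[6, 4, 5] len 3
[4, 5, 6] len 3
[4, 5, 6, 3] len 4
[4, 5, 6, 3, 8] len 5
[3, 8, 6] len 3
[3, 8, 6, 5] len 4
[3, 8, 6, 5, 7] len 5
Longest all-distinct length: 5.

5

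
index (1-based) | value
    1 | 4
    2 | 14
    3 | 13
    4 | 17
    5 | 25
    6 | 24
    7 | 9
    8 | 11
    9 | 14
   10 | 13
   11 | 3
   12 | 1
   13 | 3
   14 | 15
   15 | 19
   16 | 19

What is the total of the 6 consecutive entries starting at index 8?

45

Elements at indices 8..13: 11, 14, 13, 3, 1, 3
sum(11, 14, 13, 3, 1, 3) = 45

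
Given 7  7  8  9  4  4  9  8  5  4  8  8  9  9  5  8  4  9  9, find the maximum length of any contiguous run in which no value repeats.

[7] len 1
[7] len 1
[7, 8] len 2
[7, 8, 9] len 3
[7, 8, 9, 4] len 4
[4] len 1
[4, 9] len 2
[4, 9, 8] len 3
[4, 9, 8, 5] len 4
[9, 8, 5, 4] len 4
[5, 4, 8] len 3
[8] len 1
[8, 9] len 2
[9] len 1
[9, 5] len 2
[9, 5, 8] len 3
[9, 5, 8, 4] len 4
[5, 8, 4, 9] len 4
[9] len 1
Longest all-distinct length: 4.

4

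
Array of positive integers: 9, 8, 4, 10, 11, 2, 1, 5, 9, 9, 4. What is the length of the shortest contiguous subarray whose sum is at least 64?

add 9: running sum 9 < 64
add 8: running sum 17 < 64
add 4: running sum 21 < 64
add 10: running sum 31 < 64
add 11: running sum 42 < 64
add 2: running sum 44 < 64
add 1: running sum 45 < 64
add 5: running sum 50 < 64
add 9: running sum 59 < 64
end 9: [9, 8, 4, 10, 11, 2, 1, 5, 9, 9] sum 68, len 10
end 10: [9, 8, 4, 10, 11, 2, 1, 5, 9, 9, 4] sum 72, len 11
Shortest qualifying length: 10.

10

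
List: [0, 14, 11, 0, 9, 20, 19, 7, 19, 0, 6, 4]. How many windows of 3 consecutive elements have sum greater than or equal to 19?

9

(0, 14, 11) → sum 25  ≥ 19 ✓
(14, 11, 0) → sum 25  ≥ 19 ✓
(11, 0, 9) → sum 20  ≥ 19 ✓
(0, 9, 20) → sum 29  ≥ 19 ✓
(9, 20, 19) → sum 48  ≥ 19 ✓
(20, 19, 7) → sum 46  ≥ 19 ✓
(19, 7, 19) → sum 45  ≥ 19 ✓
(7, 19, 0) → sum 26  ≥ 19 ✓
(19, 0, 6) → sum 25  ≥ 19 ✓
(0, 6, 4) → sum 10
9 windows satisfy the condition.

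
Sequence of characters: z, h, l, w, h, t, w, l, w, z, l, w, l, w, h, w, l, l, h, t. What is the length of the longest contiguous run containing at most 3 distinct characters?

9

Extend right; when distinct count exceeds 3, shrink from the left:
[z] 1 distinct, len 1
[z, h] 2 distinct, len 2
[z, h, l] 3 distinct, len 3
[h, l, w] 3 distinct, len 3
[h, l, w, h] 3 distinct, len 4
[w, h, t] 3 distinct, len 3
[w, h, t, w] 3 distinct, len 4
[t, w, l] 3 distinct, len 3
[t, w, l, w] 3 distinct, len 4
[w, l, w, z] 3 distinct, len 4
[w, l, w, z, l] 3 distinct, len 5
[w, l, w, z, l, w] 3 distinct, len 6
[w, l, w, z, l, w, l] 3 distinct, len 7
[w, l, w, z, l, w, l, w] 3 distinct, len 8
[l, w, l, w, h] 3 distinct, len 5
[l, w, l, w, h, w] 3 distinct, len 6
[l, w, l, w, h, w, l] 3 distinct, len 7
[l, w, l, w, h, w, l, l] 3 distinct, len 8
[l, w, l, w, h, w, l, l, h] 3 distinct, len 9
[l, l, h, t] 3 distinct, len 4
Longest length with ≤3 distinct: 9.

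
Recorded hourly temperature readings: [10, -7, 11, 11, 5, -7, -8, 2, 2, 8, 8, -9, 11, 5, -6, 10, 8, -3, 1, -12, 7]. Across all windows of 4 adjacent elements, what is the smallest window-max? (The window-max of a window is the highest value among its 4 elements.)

Each size-4 window and its max:
[10, -7, 11, 11] → max 11
[-7, 11, 11, 5] → max 11
[11, 11, 5, -7] → max 11
[11, 5, -7, -8] → max 11
[5, -7, -8, 2] → max 5
[-7, -8, 2, 2] → max 2
[-8, 2, 2, 8] → max 8
[2, 2, 8, 8] → max 8
[2, 8, 8, -9] → max 8
[8, 8, -9, 11] → max 11
[8, -9, 11, 5] → max 11
[-9, 11, 5, -6] → max 11
[11, 5, -6, 10] → max 11
[5, -6, 10, 8] → max 10
[-6, 10, 8, -3] → max 10
[10, 8, -3, 1] → max 10
[8, -3, 1, -12] → max 8
[-3, 1, -12, 7] → max 7
Smallest of these is 2.

2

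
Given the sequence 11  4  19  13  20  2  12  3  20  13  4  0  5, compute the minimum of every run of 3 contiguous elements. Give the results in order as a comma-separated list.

11 4 19 → min 4
4 19 13 → min 4
19 13 20 → min 13
13 20 2 → min 2
20 2 12 → min 2
2 12 3 → min 2
12 3 20 → min 3
3 20 13 → min 3
20 13 4 → min 4
13 4 0 → min 0
4 0 5 → min 0

4, 4, 13, 2, 2, 2, 3, 3, 4, 0, 0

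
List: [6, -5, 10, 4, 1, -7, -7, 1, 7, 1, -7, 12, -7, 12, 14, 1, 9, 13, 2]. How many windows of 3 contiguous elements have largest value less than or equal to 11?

9

6 -5 10 → max 10  ≤ 11 ✓
-5 10 4 → max 10  ≤ 11 ✓
10 4 1 → max 10  ≤ 11 ✓
4 1 -7 → max 4  ≤ 11 ✓
1 -7 -7 → max 1  ≤ 11 ✓
-7 -7 1 → max 1  ≤ 11 ✓
-7 1 7 → max 7  ≤ 11 ✓
1 7 1 → max 7  ≤ 11 ✓
7 1 -7 → max 7  ≤ 11 ✓
1 -7 12 → max 12
-7 12 -7 → max 12
12 -7 12 → max 12
-7 12 14 → max 14
12 14 1 → max 14
14 1 9 → max 14
1 9 13 → max 13
9 13 2 → max 13
9 windows satisfy the condition.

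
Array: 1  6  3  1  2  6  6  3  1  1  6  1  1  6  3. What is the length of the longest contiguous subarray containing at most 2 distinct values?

add 1: window [1] (1 distinct), len 1
add 6: window [1, 6] (2 distinct), len 2
add 3: window [6, 3] (2 distinct), len 2
add 1: window [3, 1] (2 distinct), len 2
add 2: window [1, 2] (2 distinct), len 2
add 6: window [2, 6] (2 distinct), len 2
add 6: window [2, 6, 6] (2 distinct), len 3
add 3: window [6, 6, 3] (2 distinct), len 3
add 1: window [3, 1] (2 distinct), len 2
add 1: window [3, 1, 1] (2 distinct), len 3
add 6: window [1, 1, 6] (2 distinct), len 3
add 1: window [1, 1, 6, 1] (2 distinct), len 4
add 1: window [1, 1, 6, 1, 1] (2 distinct), len 5
add 6: window [1, 1, 6, 1, 1, 6] (2 distinct), len 6
add 3: window [6, 3] (2 distinct), len 2
Longest length with ≤2 distinct: 6.

6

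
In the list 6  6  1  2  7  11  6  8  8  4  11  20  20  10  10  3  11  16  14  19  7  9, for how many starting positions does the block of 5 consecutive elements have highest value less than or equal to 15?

6 6 1 2 7 → max 7  ≤ 15 ✓
6 1 2 7 11 → max 11  ≤ 15 ✓
1 2 7 11 6 → max 11  ≤ 15 ✓
2 7 11 6 8 → max 11  ≤ 15 ✓
7 11 6 8 8 → max 11  ≤ 15 ✓
11 6 8 8 4 → max 11  ≤ 15 ✓
6 8 8 4 11 → max 11  ≤ 15 ✓
8 8 4 11 20 → max 20
8 4 11 20 20 → max 20
4 11 20 20 10 → max 20
11 20 20 10 10 → max 20
20 20 10 10 3 → max 20
20 10 10 3 11 → max 20
10 10 3 11 16 → max 16
10 3 11 16 14 → max 16
3 11 16 14 19 → max 19
11 16 14 19 7 → max 19
16 14 19 7 9 → max 19
7 windows satisfy the condition.

7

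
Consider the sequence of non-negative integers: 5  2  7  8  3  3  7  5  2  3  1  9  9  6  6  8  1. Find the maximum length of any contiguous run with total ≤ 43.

10

add 5: [5] sum 5, len 1
add 2: [5, 2] sum 7, len 2
add 7: [5, 2, 7] sum 14, len 3
add 8: [5, 2, 7, 8] sum 22, len 4
add 3: [5, 2, 7, 8, 3] sum 25, len 5
add 3: [5, 2, 7, 8, 3, 3] sum 28, len 6
add 7: [5, 2, 7, 8, 3, 3, 7] sum 35, len 7
add 5: [5, 2, 7, 8, 3, 3, 7, 5] sum 40, len 8
add 2: [5, 2, 7, 8, 3, 3, 7, 5, 2] sum 42, len 9
add 3: [2, 7, 8, 3, 3, 7, 5, 2, 3] sum 40, len 9
add 1: [2, 7, 8, 3, 3, 7, 5, 2, 3, 1] sum 41, len 10
add 9: [8, 3, 3, 7, 5, 2, 3, 1, 9] sum 41, len 9
add 9: [3, 3, 7, 5, 2, 3, 1, 9, 9] sum 42, len 9
add 6: [7, 5, 2, 3, 1, 9, 9, 6] sum 42, len 8
add 6: [5, 2, 3, 1, 9, 9, 6, 6] sum 41, len 8
add 8: [3, 1, 9, 9, 6, 6, 8] sum 42, len 7
add 1: [3, 1, 9, 9, 6, 6, 8, 1] sum 43, len 8
Longest length seen: 10.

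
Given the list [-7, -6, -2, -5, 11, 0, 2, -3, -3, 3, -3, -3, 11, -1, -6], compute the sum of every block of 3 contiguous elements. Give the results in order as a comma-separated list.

-15, -13, 4, 6, 13, -1, -4, -3, -3, -3, 5, 7, 4

-7 -6 -2 → sum -15
-6 -2 -5 → sum -13
-2 -5 11 → sum 4
-5 11 0 → sum 6
11 0 2 → sum 13
0 2 -3 → sum -1
2 -3 -3 → sum -4
-3 -3 3 → sum -3
-3 3 -3 → sum -3
3 -3 -3 → sum -3
-3 -3 11 → sum 5
-3 11 -1 → sum 7
11 -1 -6 → sum 4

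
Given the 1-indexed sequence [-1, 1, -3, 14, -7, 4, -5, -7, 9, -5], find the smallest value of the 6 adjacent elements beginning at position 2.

-7

Elements at indices 2..7: 1, -3, 14, -7, 4, -5
min(1, -3, 14, -7, 4, -5) = -7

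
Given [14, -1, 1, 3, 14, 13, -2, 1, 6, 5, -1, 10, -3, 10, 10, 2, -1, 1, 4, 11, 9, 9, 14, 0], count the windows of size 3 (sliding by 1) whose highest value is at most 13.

16

(14, -1, 1) → max 14
(-1, 1, 3) → max 3  ≤ 13 ✓
(1, 3, 14) → max 14
(3, 14, 13) → max 14
(14, 13, -2) → max 14
(13, -2, 1) → max 13  ≤ 13 ✓
(-2, 1, 6) → max 6  ≤ 13 ✓
(1, 6, 5) → max 6  ≤ 13 ✓
(6, 5, -1) → max 6  ≤ 13 ✓
(5, -1, 10) → max 10  ≤ 13 ✓
(-1, 10, -3) → max 10  ≤ 13 ✓
(10, -3, 10) → max 10  ≤ 13 ✓
(-3, 10, 10) → max 10  ≤ 13 ✓
(10, 10, 2) → max 10  ≤ 13 ✓
(10, 2, -1) → max 10  ≤ 13 ✓
(2, -1, 1) → max 2  ≤ 13 ✓
(-1, 1, 4) → max 4  ≤ 13 ✓
(1, 4, 11) → max 11  ≤ 13 ✓
(4, 11, 9) → max 11  ≤ 13 ✓
(11, 9, 9) → max 11  ≤ 13 ✓
(9, 9, 14) → max 14
(9, 14, 0) → max 14
16 windows satisfy the condition.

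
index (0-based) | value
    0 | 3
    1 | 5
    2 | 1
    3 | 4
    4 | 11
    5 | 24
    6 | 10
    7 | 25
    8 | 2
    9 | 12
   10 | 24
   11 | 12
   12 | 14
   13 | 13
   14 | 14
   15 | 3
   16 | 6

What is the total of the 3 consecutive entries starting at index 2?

Elements at indices 2..4: 1, 4, 11
sum(1, 4, 11) = 16

16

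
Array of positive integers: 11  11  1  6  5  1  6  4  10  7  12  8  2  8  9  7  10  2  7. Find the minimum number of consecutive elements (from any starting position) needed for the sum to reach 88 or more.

add 11: running sum 11 < 88
add 11: running sum 22 < 88
add 1: running sum 23 < 88
add 6: running sum 29 < 88
add 5: running sum 34 < 88
add 1: running sum 35 < 88
add 6: running sum 41 < 88
add 4: running sum 45 < 88
add 10: running sum 55 < 88
add 7: running sum 62 < 88
add 12: running sum 74 < 88
add 8: running sum 82 < 88
add 2: running sum 84 < 88
end 13: [11, 11, 1, 6, 5, 1, 6, 4, 10, 7, 12, 8, 2, 8] sum 92, len 14
end 14: [11, 1, 6, 5, 1, 6, 4, 10, 7, 12, 8, 2, 8, 9] sum 90, len 14
end 15: [11, 1, 6, 5, 1, 6, 4, 10, 7, 12, 8, 2, 8, 9, 7] sum 97, len 15
end 16: [5, 1, 6, 4, 10, 7, 12, 8, 2, 8, 9, 7, 10] sum 89, len 13
end 17: [5, 1, 6, 4, 10, 7, 12, 8, 2, 8, 9, 7, 10, 2] sum 91, len 14
end 18: [6, 4, 10, 7, 12, 8, 2, 8, 9, 7, 10, 2, 7] sum 92, len 13
Shortest qualifying length: 13.

13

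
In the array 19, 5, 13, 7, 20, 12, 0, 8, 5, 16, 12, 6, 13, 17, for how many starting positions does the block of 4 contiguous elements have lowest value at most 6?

10

19 5 13 7 → min 5  ≤ 6 ✓
5 13 7 20 → min 5  ≤ 6 ✓
13 7 20 12 → min 7
7 20 12 0 → min 0  ≤ 6 ✓
20 12 0 8 → min 0  ≤ 6 ✓
12 0 8 5 → min 0  ≤ 6 ✓
0 8 5 16 → min 0  ≤ 6 ✓
8 5 16 12 → min 5  ≤ 6 ✓
5 16 12 6 → min 5  ≤ 6 ✓
16 12 6 13 → min 6  ≤ 6 ✓
12 6 13 17 → min 6  ≤ 6 ✓
10 windows satisfy the condition.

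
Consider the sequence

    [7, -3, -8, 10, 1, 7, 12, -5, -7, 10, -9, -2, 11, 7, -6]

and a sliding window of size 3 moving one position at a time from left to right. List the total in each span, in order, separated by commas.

(7, -3, -8) → sum -4
(-3, -8, 10) → sum -1
(-8, 10, 1) → sum 3
(10, 1, 7) → sum 18
(1, 7, 12) → sum 20
(7, 12, -5) → sum 14
(12, -5, -7) → sum 0
(-5, -7, 10) → sum -2
(-7, 10, -9) → sum -6
(10, -9, -2) → sum -1
(-9, -2, 11) → sum 0
(-2, 11, 7) → sum 16
(11, 7, -6) → sum 12

-4, -1, 3, 18, 20, 14, 0, -2, -6, -1, 0, 16, 12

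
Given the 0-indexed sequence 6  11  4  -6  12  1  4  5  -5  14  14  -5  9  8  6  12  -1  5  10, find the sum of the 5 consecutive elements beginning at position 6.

32

Elements at indices 6..10: 4, 5, -5, 14, 14
sum(4, 5, -5, 14, 14) = 32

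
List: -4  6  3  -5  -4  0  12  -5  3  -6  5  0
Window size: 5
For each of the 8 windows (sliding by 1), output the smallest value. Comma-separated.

[-4, 6, 3, -5, -4] → min -5
[6, 3, -5, -4, 0] → min -5
[3, -5, -4, 0, 12] → min -5
[-5, -4, 0, 12, -5] → min -5
[-4, 0, 12, -5, 3] → min -5
[0, 12, -5, 3, -6] → min -6
[12, -5, 3, -6, 5] → min -6
[-5, 3, -6, 5, 0] → min -6

-5, -5, -5, -5, -5, -6, -6, -6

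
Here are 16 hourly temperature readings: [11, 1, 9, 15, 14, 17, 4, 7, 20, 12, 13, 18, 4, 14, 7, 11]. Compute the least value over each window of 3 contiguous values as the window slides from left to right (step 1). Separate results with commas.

1, 1, 9, 14, 4, 4, 4, 7, 12, 12, 4, 4, 4, 7

(11, 1, 9) → min 1
(1, 9, 15) → min 1
(9, 15, 14) → min 9
(15, 14, 17) → min 14
(14, 17, 4) → min 4
(17, 4, 7) → min 4
(4, 7, 20) → min 4
(7, 20, 12) → min 7
(20, 12, 13) → min 12
(12, 13, 18) → min 12
(13, 18, 4) → min 4
(18, 4, 14) → min 4
(4, 14, 7) → min 4
(14, 7, 11) → min 7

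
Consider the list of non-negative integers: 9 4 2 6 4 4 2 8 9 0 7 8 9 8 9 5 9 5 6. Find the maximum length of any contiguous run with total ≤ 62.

Extend to the right; shrink from the left whenever the sum exceeds 62:
[9] sum 9 len 1
[9, 4] sum 13 len 2
[9, 4, 2] sum 15 len 3
[9, 4, 2, 6] sum 21 len 4
[9, 4, 2, 6, 4] sum 25 len 5
[9, 4, 2, 6, 4, 4] sum 29 len 6
[9, 4, 2, 6, 4, 4, 2] sum 31 len 7
[9, 4, 2, 6, 4, 4, 2, 8] sum 39 len 8
[9, 4, 2, 6, 4, 4, 2, 8, 9] sum 48 len 9
[9, 4, 2, 6, 4, 4, 2, 8, 9, 0] sum 48 len 10
[9, 4, 2, 6, 4, 4, 2, 8, 9, 0, 7] sum 55 len 11
[4, 2, 6, 4, 4, 2, 8, 9, 0, 7, 8] sum 54 len 11
[2, 6, 4, 4, 2, 8, 9, 0, 7, 8, 9] sum 59 len 11
[4, 4, 2, 8, 9, 0, 7, 8, 9, 8] sum 59 len 10
[2, 8, 9, 0, 7, 8, 9, 8, 9] sum 60 len 9
[9, 0, 7, 8, 9, 8, 9, 5] sum 55 len 8
[0, 7, 8, 9, 8, 9, 5, 9] sum 55 len 8
[0, 7, 8, 9, 8, 9, 5, 9, 5] sum 60 len 9
[8, 9, 8, 9, 5, 9, 5, 6] sum 59 len 8
Longest length seen: 11.

11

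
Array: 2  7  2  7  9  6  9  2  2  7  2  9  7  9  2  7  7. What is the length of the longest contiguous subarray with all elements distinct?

4

[2] len 1
[2, 7] len 2
[7, 2] len 2
[2, 7] len 2
[2, 7, 9] len 3
[2, 7, 9, 6] len 4
[6, 9] len 2
[6, 9, 2] len 3
[2] len 1
[2, 7] len 2
[7, 2] len 2
[7, 2, 9] len 3
[2, 9, 7] len 3
[7, 9] len 2
[7, 9, 2] len 3
[9, 2, 7] len 3
[7] len 1
Longest all-distinct length: 4.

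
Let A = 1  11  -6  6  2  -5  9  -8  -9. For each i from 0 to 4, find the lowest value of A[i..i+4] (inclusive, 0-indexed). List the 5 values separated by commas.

1 11 -6 6 2 → min -6
11 -6 6 2 -5 → min -6
-6 6 2 -5 9 → min -6
6 2 -5 9 -8 → min -8
2 -5 9 -8 -9 → min -9

-6, -6, -6, -8, -9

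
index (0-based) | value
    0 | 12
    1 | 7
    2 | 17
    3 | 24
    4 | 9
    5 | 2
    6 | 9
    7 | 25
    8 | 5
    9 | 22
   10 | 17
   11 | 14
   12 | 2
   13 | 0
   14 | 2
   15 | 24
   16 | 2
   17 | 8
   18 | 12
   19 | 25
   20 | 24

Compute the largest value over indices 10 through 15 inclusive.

24

Elements at indices 10..15: 17, 14, 2, 0, 2, 24
max(17, 14, 2, 0, 2, 24) = 24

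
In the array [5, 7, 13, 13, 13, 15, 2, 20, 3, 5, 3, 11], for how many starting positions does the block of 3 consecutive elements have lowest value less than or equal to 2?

(5, 7, 13) → min 5
(7, 13, 13) → min 7
(13, 13, 13) → min 13
(13, 13, 15) → min 13
(13, 15, 2) → min 2  ≤ 2 ✓
(15, 2, 20) → min 2  ≤ 2 ✓
(2, 20, 3) → min 2  ≤ 2 ✓
(20, 3, 5) → min 3
(3, 5, 3) → min 3
(5, 3, 11) → min 3
3 windows satisfy the condition.

3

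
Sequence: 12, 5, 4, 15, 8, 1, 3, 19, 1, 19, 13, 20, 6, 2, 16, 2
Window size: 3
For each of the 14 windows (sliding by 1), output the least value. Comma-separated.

4, 4, 4, 1, 1, 1, 1, 1, 1, 13, 6, 2, 2, 2

[12, 5, 4] → min 4
[5, 4, 15] → min 4
[4, 15, 8] → min 4
[15, 8, 1] → min 1
[8, 1, 3] → min 1
[1, 3, 19] → min 1
[3, 19, 1] → min 1
[19, 1, 19] → min 1
[1, 19, 13] → min 1
[19, 13, 20] → min 13
[13, 20, 6] → min 6
[20, 6, 2] → min 2
[6, 2, 16] → min 2
[2, 16, 2] → min 2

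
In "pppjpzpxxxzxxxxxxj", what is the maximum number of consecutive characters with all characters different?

3

add p: [p] len 1
add p (repeat p, move left end past it): [p] len 1
add p (repeat p, move left end past it): [p] len 1
add j: [p, j] len 2
add p (repeat p, move left end past it): [j, p] len 2
add z: [j, p, z] len 3
add p (repeat p, move left end past it): [z, p] len 2
add x: [z, p, x] len 3
add x (repeat x, move left end past it): [x] len 1
add x (repeat x, move left end past it): [x] len 1
add z: [x, z] len 2
add x (repeat x, move left end past it): [z, x] len 2
add x (repeat x, move left end past it): [x] len 1
add x (repeat x, move left end past it): [x] len 1
add x (repeat x, move left end past it): [x] len 1
add x (repeat x, move left end past it): [x] len 1
add x (repeat x, move left end past it): [x] len 1
add j: [x, j] len 2
Longest all-distinct length: 3.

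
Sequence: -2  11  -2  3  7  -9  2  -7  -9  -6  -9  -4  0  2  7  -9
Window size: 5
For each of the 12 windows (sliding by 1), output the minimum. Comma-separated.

Sliding a size-5 window across the 16 values:
-2 11 -2 3 7 → min -2
11 -2 3 7 -9 → min -9
-2 3 7 -9 2 → min -9
3 7 -9 2 -7 → min -9
7 -9 2 -7 -9 → min -9
-9 2 -7 -9 -6 → min -9
2 -7 -9 -6 -9 → min -9
-7 -9 -6 -9 -4 → min -9
-9 -6 -9 -4 0 → min -9
-6 -9 -4 0 2 → min -9
-9 -4 0 2 7 → min -9
-4 0 2 7 -9 → min -9

-2, -9, -9, -9, -9, -9, -9, -9, -9, -9, -9, -9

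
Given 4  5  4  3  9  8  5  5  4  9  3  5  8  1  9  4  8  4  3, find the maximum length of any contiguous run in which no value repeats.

6

[4] len 1
[4, 5] len 2
[5, 4] len 2
[5, 4, 3] len 3
[5, 4, 3, 9] len 4
[5, 4, 3, 9, 8] len 5
[4, 3, 9, 8, 5] len 5
[5] len 1
[5, 4] len 2
[5, 4, 9] len 3
[5, 4, 9, 3] len 4
[4, 9, 3, 5] len 4
[4, 9, 3, 5, 8] len 5
[4, 9, 3, 5, 8, 1] len 6
[3, 5, 8, 1, 9] len 5
[3, 5, 8, 1, 9, 4] len 6
[1, 9, 4, 8] len 4
[8, 4] len 2
[8, 4, 3] len 3
Longest all-distinct length: 6.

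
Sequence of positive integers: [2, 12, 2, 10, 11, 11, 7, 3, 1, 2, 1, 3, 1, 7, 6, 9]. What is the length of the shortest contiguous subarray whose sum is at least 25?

add 2: running sum 2 < 25
add 12: running sum 14 < 25
add 2: running sum 16 < 25
end 3: [2, 12, 2, 10] sum 26, len 4
end 4: [12, 2, 10, 11] sum 35, len 4
end 5: [10, 11, 11] sum 32, len 3
end 6: [11, 11, 7] sum 29, len 3
end 7: [11, 11, 7, 3] sum 32, len 4
end 8: [11, 11, 7, 3, 1] sum 33, len 5
end 9: [11, 11, 7, 3, 1, 2] sum 35, len 6
end 10: [11, 7, 3, 1, 2, 1] sum 25, len 6
end 11: [11, 7, 3, 1, 2, 1, 3] sum 28, len 7
end 12: [11, 7, 3, 1, 2, 1, 3, 1] sum 29, len 8
end 13: [7, 3, 1, 2, 1, 3, 1, 7] sum 25, len 8
end 14: [7, 3, 1, 2, 1, 3, 1, 7, 6] sum 31, len 9
end 15: [3, 1, 7, 6, 9] sum 26, len 5
Shortest qualifying length: 3.

3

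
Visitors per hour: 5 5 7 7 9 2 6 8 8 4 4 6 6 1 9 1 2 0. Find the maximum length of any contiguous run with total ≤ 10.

3

[5] sum 5 len 1
[5, 5] sum 10 len 2
[7] sum 7 len 1
[7] sum 7 len 1
[9] sum 9 len 1
[2] sum 2 len 1
[2, 6] sum 8 len 2
[8] sum 8 len 1
[8] sum 8 len 1
[4] sum 4 len 1
[4, 4] sum 8 len 2
[4, 6] sum 10 len 2
[6] sum 6 len 1
[6, 1] sum 7 len 2
[1, 9] sum 10 len 2
[9, 1] sum 10 len 2
[1, 2] sum 3 len 2
[1, 2, 0] sum 3 len 3
Longest length seen: 3.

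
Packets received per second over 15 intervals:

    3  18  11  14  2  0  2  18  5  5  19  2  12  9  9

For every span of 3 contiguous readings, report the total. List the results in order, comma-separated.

[3, 18, 11] → sum 32
[18, 11, 14] → sum 43
[11, 14, 2] → sum 27
[14, 2, 0] → sum 16
[2, 0, 2] → sum 4
[0, 2, 18] → sum 20
[2, 18, 5] → sum 25
[18, 5, 5] → sum 28
[5, 5, 19] → sum 29
[5, 19, 2] → sum 26
[19, 2, 12] → sum 33
[2, 12, 9] → sum 23
[12, 9, 9] → sum 30

32, 43, 27, 16, 4, 20, 25, 28, 29, 26, 33, 23, 30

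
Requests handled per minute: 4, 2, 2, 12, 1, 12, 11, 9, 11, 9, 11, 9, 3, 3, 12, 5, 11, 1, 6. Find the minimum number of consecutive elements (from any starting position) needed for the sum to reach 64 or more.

7

add 4: running sum 4 < 64
add 2: running sum 6 < 64
add 2: running sum 8 < 64
add 12: running sum 20 < 64
add 1: running sum 21 < 64
add 12: running sum 33 < 64
add 11: running sum 44 < 64
add 9: running sum 53 < 64
end 8: [4, 2, 2, 12, 1, 12, 11, 9, 11] sum 64, len 9
end 9: [12, 1, 12, 11, 9, 11, 9] sum 65, len 7
end 10: [1, 12, 11, 9, 11, 9, 11] sum 64, len 7
end 11: [12, 11, 9, 11, 9, 11, 9] sum 72, len 7
end 12: [12, 11, 9, 11, 9, 11, 9, 3] sum 75, len 8
end 13: [11, 9, 11, 9, 11, 9, 3, 3] sum 66, len 8
end 14: [9, 11, 9, 11, 9, 3, 3, 12] sum 67, len 8
end 15: [9, 11, 9, 11, 9, 3, 3, 12, 5] sum 72, len 9
end 16: [11, 9, 11, 9, 3, 3, 12, 5, 11] sum 74, len 9
end 17: [9, 11, 9, 3, 3, 12, 5, 11, 1] sum 64, len 9
end 18: [9, 11, 9, 3, 3, 12, 5, 11, 1, 6] sum 70, len 10
Shortest qualifying length: 7.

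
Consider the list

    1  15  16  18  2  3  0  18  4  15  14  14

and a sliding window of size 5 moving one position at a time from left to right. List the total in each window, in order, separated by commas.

1 15 16 18 2 → sum 52
15 16 18 2 3 → sum 54
16 18 2 3 0 → sum 39
18 2 3 0 18 → sum 41
2 3 0 18 4 → sum 27
3 0 18 4 15 → sum 40
0 18 4 15 14 → sum 51
18 4 15 14 14 → sum 65

52, 54, 39, 41, 27, 40, 51, 65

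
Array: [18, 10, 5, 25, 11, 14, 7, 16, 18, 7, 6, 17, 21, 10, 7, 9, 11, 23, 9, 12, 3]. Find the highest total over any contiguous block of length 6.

[18, 10, 5, 25, 11, 14] → sum 83
[10, 5, 25, 11, 14, 7] → sum 72
[5, 25, 11, 14, 7, 16] → sum 78
[25, 11, 14, 7, 16, 18] → sum 91
[11, 14, 7, 16, 18, 7] → sum 73
[14, 7, 16, 18, 7, 6] → sum 68
[7, 16, 18, 7, 6, 17] → sum 71
[16, 18, 7, 6, 17, 21] → sum 85
[18, 7, 6, 17, 21, 10] → sum 79
[7, 6, 17, 21, 10, 7] → sum 68
[6, 17, 21, 10, 7, 9] → sum 70
[17, 21, 10, 7, 9, 11] → sum 75
[21, 10, 7, 9, 11, 23] → sum 81
[10, 7, 9, 11, 23, 9] → sum 69
[7, 9, 11, 23, 9, 12] → sum 71
[9, 11, 23, 9, 12, 3] → sum 67
Highest of these is 91.

91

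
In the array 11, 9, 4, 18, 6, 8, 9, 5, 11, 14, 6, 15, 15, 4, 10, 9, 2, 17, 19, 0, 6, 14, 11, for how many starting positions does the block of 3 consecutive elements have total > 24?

(11, 9, 4) → sum 24
(9, 4, 18) → sum 31  > 24 ✓
(4, 18, 6) → sum 28  > 24 ✓
(18, 6, 8) → sum 32  > 24 ✓
(6, 8, 9) → sum 23
(8, 9, 5) → sum 22
(9, 5, 11) → sum 25  > 24 ✓
(5, 11, 14) → sum 30  > 24 ✓
(11, 14, 6) → sum 31  > 24 ✓
(14, 6, 15) → sum 35  > 24 ✓
(6, 15, 15) → sum 36  > 24 ✓
(15, 15, 4) → sum 34  > 24 ✓
(15, 4, 10) → sum 29  > 24 ✓
(4, 10, 9) → sum 23
(10, 9, 2) → sum 21
(9, 2, 17) → sum 28  > 24 ✓
(2, 17, 19) → sum 38  > 24 ✓
(17, 19, 0) → sum 36  > 24 ✓
(19, 0, 6) → sum 25  > 24 ✓
(0, 6, 14) → sum 20
(6, 14, 11) → sum 31  > 24 ✓
15 windows satisfy the condition.

15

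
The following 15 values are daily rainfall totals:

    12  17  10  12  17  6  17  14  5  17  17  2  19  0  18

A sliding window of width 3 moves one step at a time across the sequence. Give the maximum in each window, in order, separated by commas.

12 17 10 → max 17
17 10 12 → max 17
10 12 17 → max 17
12 17 6 → max 17
17 6 17 → max 17
6 17 14 → max 17
17 14 5 → max 17
14 5 17 → max 17
5 17 17 → max 17
17 17 2 → max 17
17 2 19 → max 19
2 19 0 → max 19
19 0 18 → max 19

17, 17, 17, 17, 17, 17, 17, 17, 17, 17, 19, 19, 19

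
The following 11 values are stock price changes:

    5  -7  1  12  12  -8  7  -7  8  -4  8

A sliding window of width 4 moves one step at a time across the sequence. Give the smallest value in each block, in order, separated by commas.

-7, -7, -8, -8, -8, -8, -7, -7

[5, -7, 1, 12] → min -7
[-7, 1, 12, 12] → min -7
[1, 12, 12, -8] → min -8
[12, 12, -8, 7] → min -8
[12, -8, 7, -7] → min -8
[-8, 7, -7, 8] → min -8
[7, -7, 8, -4] → min -7
[-7, 8, -4, 8] → min -7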